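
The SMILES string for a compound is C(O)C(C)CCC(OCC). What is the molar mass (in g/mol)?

Atom tally by fragment:
  HOCH2 → C:1 H:3 O:1
  CH(CH3) → C:2 H:4
  CH2 → C:1 H:2
  CH2 → C:1 H:2
  CH2OC2H5 → C:3 H:7 O:1
Element totals:
  C: 8
  H: 18
  O: 2
Molecular formula: C8H18O2.
  M = 8(12.011) + 18(1.008) + 2(15.999)
    = 96.088 + 18.144 + 31.998 = 146.230

146.23 g/mol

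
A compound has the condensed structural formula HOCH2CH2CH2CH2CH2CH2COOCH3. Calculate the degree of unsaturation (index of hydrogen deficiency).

1

Element totals:
  C: 8
  H: 16
  O: 3
Molecular formula: C8H16O3.
DoU = (2C + 2 + N − H − X) / 2 = (2·8 + 2 + 0 − 16 − 0) / 2 = 1.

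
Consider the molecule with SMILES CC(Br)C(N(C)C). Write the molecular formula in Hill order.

C5H12BrN

Atom tally by fragment:
  CH3 → C:1 H:3
  CH(Br) → C:1 H:1 Br:1
  CH2N(CH3)2 → C:3 H:8 N:1
Element totals:
  C: 5
  H: 12
  Br: 1
  N: 1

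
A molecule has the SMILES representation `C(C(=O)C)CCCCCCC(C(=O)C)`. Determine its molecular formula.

C12H22O2

Atom tally by fragment:
  CH3COCH2 → C:3 H:5 O:1
  CH2 → C:1 H:2
  CH2 → C:1 H:2
  CH2 → C:1 H:2
  CH2 → C:1 H:2
  CH2 → C:1 H:2
  CH2 → C:1 H:2
  CH2COCH3 → C:3 H:5 O:1
Element totals:
  C: 12
  H: 22
  O: 2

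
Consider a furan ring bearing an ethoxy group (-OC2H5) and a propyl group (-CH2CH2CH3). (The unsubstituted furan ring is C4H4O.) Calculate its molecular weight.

154.21 g/mol

Atom tally by fragment:
  furan ring core → C:4 H:4 O:1
  (− 2 ring H displaced by substituents)
  + OC2H5 → C:2 H:5 O:1
  + CH2CH2CH3 → C:3 H:7
Element totals:
  C: 9
  H: 14
  O: 2
Molecular formula: C9H14O2.
  M = 9(12.011) + 14(1.008) + 2(15.999)
    = 108.099 + 14.112 + 31.998 = 154.209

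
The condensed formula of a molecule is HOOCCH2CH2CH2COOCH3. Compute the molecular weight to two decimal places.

Atom tally by fragment:
  HOOCCH2 → C:2 H:3 O:2
  CH2 → C:1 H:2
  CH2COOCH3 → C:3 H:5 O:2
Element totals:
  C: 6
  H: 10
  O: 4
Molecular formula: C6H10O4.
  M = 6(12.011) + 10(1.008) + 4(15.999)
    = 72.066 + 10.080 + 63.996 = 146.142

146.14 g/mol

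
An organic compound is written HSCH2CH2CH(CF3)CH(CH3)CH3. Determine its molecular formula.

Atom tally by fragment:
  HSCH2 → C:1 H:3 S:1
  CH2 → C:1 H:2
  CH(CF3) → C:2 H:1 F:3
  CH(CH3) → C:2 H:4
  CH3 → C:1 H:3
Element totals:
  C: 7
  H: 13
  F: 3
  S: 1

C7H13F3S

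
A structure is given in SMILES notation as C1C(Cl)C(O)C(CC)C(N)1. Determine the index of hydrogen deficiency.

Atom tally by fragment:
  cyclopentane ring core → C:5 H:10
  (− 4 ring H displaced by substituents)
  + Cl → Cl:1
  + OH → O:1 H:1
  + C2H5 → C:2 H:5
  + NH2 → N:1 H:2
Element totals:
  C: 7
  H: 14
  Cl: 1
  N: 1
  O: 1
Molecular formula: C7H14ClNO.
DoU = (2C + 2 + N − H − X) / 2 = (2·7 + 2 + 1 − 14 − 1) / 2 = 1.

1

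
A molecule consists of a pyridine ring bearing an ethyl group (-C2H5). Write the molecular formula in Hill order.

C7H9N

Atom tally by fragment:
  pyridine ring core → C:5 H:5 N:1
  (− 1 ring H displaced by substituents)
  + C2H5 → C:2 H:5
Element totals:
  C: 7
  H: 9
  N: 1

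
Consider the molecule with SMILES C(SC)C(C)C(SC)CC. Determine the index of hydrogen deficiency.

Atom tally by fragment:
  CH3SCH2 → C:2 H:5 S:1
  CH(CH3) → C:2 H:4
  CH(SCH3) → C:2 H:4 S:1
  CH2 → C:1 H:2
  CH3 → C:1 H:3
Element totals:
  C: 8
  H: 18
  S: 2
Molecular formula: C8H18S2.
DoU = (2C + 2 + N − H − X) / 2 = (2·8 + 2 + 0 − 18 − 0) / 2 = 0.

0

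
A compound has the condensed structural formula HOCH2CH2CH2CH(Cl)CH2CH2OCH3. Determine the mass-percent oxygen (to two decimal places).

Element totals:
  C: 7
  H: 15
  Cl: 1
  O: 2
Molecular formula: C7H15ClO2.
Molar mass = 166.645 g/mol.
Mass from O: 2 × 15.999 = 31.998 g/mol.
%O = 31.998 / 166.645 × 100 = 19.20%.

19.20%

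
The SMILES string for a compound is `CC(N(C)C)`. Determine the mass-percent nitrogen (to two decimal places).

19.15%

Atom tally by fragment:
  CH3 → C:1 H:3
  CH2N(CH3)2 → C:3 H:8 N:1
Element totals:
  C: 4
  H: 11
  N: 1
Molecular formula: C4H11N.
Molar mass = 73.139 g/mol.
Mass from N: 1 × 14.007 = 14.007 g/mol.
%N = 14.007 / 73.139 × 100 = 19.15%.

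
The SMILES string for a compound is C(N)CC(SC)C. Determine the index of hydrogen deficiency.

Atom tally by fragment:
  H2NCH2 → C:1 H:4 N:1
  CH2 → C:1 H:2
  CH(SCH3) → C:2 H:4 S:1
  CH3 → C:1 H:3
Element totals:
  C: 5
  H: 13
  N: 1
  S: 1
Molecular formula: C5H13NS.
DoU = (2C + 2 + N − H − X) / 2 = (2·5 + 2 + 1 − 13 − 0) / 2 = 0.

0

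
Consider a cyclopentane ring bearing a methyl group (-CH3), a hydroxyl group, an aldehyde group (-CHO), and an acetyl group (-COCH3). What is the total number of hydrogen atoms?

14

Atom tally by fragment:
  cyclopentane ring core → C:5 H:10
  (− 4 ring H displaced by substituents)
  + CH3 → C:1 H:3
  + OH → O:1 H:1
  + CHO → C:1 H:1 O:1
  + COCH3 → C:2 H:3 O:1
Element totals:
  C: 9
  H: 14
  O: 3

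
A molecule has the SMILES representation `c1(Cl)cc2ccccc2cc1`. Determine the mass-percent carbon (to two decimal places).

Atom tally by fragment:
  naphthalene ring system core → C:10 H:8
  (− 1 ring H displaced by substituents)
  + Cl → Cl:1
Element totals:
  C: 10
  H: 7
  Cl: 1
Molecular formula: C10H7Cl.
Molar mass = 162.616 g/mol.
Mass from C: 10 × 12.011 = 120.110 g/mol.
%C = 120.110 / 162.616 × 100 = 73.86%.

73.86%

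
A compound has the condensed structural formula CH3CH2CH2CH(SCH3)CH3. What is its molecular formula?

C6H14S

Atom tally by fragment:
  CH3 → C:1 H:3
  CH2 → C:1 H:2
  CH2 → C:1 H:2
  CH(SCH3) → C:2 H:4 S:1
  CH3 → C:1 H:3
Element totals:
  C: 6
  H: 14
  S: 1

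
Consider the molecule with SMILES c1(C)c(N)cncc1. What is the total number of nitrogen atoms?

Atom tally by fragment:
  pyridine ring core → C:5 H:5 N:1
  (− 2 ring H displaced by substituents)
  + CH3 → C:1 H:3
  + NH2 → N:1 H:2
Element totals:
  C: 6
  H: 8
  N: 2

2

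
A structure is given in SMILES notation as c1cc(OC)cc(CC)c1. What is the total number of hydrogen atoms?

Atom tally by fragment:
  benzene ring core → C:6 H:6
  (− 2 ring H displaced by substituents)
  + OCH3 → C:1 H:3 O:1
  + C2H5 → C:2 H:5
Element totals:
  C: 9
  H: 12
  O: 1

12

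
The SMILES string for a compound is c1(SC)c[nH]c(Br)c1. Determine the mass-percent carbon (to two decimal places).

31.27%

Atom tally by fragment:
  pyrrole ring core → C:4 H:5 N:1
  (− 2 ring H displaced by substituents)
  + SCH3 → C:1 H:3 S:1
  + Br → Br:1
Element totals:
  C: 5
  H: 6
  Br: 1
  N: 1
  S: 1
Molecular formula: C5H6BrNS.
Molar mass = 192.074 g/mol.
Mass from C: 5 × 12.011 = 60.055 g/mol.
%C = 60.055 / 192.074 × 100 = 31.27%.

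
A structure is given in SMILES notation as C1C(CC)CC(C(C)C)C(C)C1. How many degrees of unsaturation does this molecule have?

Atom tally by fragment:
  cyclohexane ring core → C:6 H:12
  (− 3 ring H displaced by substituents)
  + C2H5 → C:2 H:5
  + CH(CH3)2 → C:3 H:7
  + CH3 → C:1 H:3
Element totals:
  C: 12
  H: 24
Molecular formula: C12H24.
DoU = (2C + 2 + N − H − X) / 2 = (2·12 + 2 + 0 − 24 − 0) / 2 = 1.

1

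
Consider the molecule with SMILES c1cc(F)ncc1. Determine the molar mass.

97.09 g/mol

Atom tally by fragment:
  pyridine ring core → C:5 H:5 N:1
  (− 1 ring H displaced by substituents)
  + F → F:1
Element totals:
  C: 5
  H: 4
  F: 1
  N: 1
Molecular formula: C5H4FN.
  M = 5(12.011) + 4(1.008) + 18.998 + 14.007
    = 60.055 + 4.032 + 18.998 + 14.007 = 97.092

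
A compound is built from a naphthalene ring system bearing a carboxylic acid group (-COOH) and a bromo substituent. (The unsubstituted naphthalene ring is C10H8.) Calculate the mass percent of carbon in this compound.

52.62%

Atom tally by fragment:
  naphthalene ring system core → C:10 H:8
  (− 2 ring H displaced by substituents)
  + COOH → C:1 H:1 O:2
  + Br → Br:1
Element totals:
  C: 11
  H: 7
  Br: 1
  O: 2
Molecular formula: C11H7BrO2.
Molar mass = 251.079 g/mol.
Mass from C: 11 × 12.011 = 132.121 g/mol.
%C = 132.121 / 251.079 × 100 = 52.62%.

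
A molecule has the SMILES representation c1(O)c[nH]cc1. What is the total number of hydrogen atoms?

Atom tally by fragment:
  pyrrole ring core → C:4 H:5 N:1
  (− 1 ring H displaced by substituents)
  + OH → O:1 H:1
Element totals:
  C: 4
  H: 5
  N: 1
  O: 1

5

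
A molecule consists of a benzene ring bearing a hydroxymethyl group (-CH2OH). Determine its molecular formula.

Atom tally by fragment:
  benzene ring core → C:6 H:6
  (− 1 ring H displaced by substituents)
  + CH2OH → C:1 H:3 O:1
Element totals:
  C: 7
  H: 8
  O: 1

C7H8O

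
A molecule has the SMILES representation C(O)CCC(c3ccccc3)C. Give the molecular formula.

Atom tally by fragment:
  HOCH2 → C:1 H:3 O:1
  CH2 → C:1 H:2
  CH2 → C:1 H:2
  CH(C6H5) → C:7 H:6
  CH3 → C:1 H:3
Element totals:
  C: 11
  H: 16
  O: 1

C11H16O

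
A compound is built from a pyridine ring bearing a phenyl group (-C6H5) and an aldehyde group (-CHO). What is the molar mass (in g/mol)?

Atom tally by fragment:
  pyridine ring core → C:5 H:5 N:1
  (− 2 ring H displaced by substituents)
  + C6H5 → C:6 H:5
  + CHO → C:1 H:1 O:1
Element totals:
  C: 12
  H: 9
  N: 1
  O: 1
Molecular formula: C12H9NO.
  M = 12(12.011) + 9(1.008) + 14.007 + 15.999
    = 144.132 + 9.072 + 14.007 + 15.999 = 183.210

183.21 g/mol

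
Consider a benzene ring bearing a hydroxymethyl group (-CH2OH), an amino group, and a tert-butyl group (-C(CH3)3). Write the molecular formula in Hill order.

Atom tally by fragment:
  benzene ring core → C:6 H:6
  (− 3 ring H displaced by substituents)
  + CH2OH → C:1 H:3 O:1
  + NH2 → N:1 H:2
  + C(CH3)3 → C:4 H:9
Element totals:
  C: 11
  H: 17
  N: 1
  O: 1

C11H17NO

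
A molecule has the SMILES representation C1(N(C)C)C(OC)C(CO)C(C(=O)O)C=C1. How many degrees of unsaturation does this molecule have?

3

Atom tally by fragment:
  cyclohexene ring core → C:6 H:10
  (− 4 ring H displaced by substituents)
  + N(CH3)2 → N:1 C:2 H:6
  + OCH3 → C:1 H:3 O:1
  + CH2OH → C:1 H:3 O:1
  + COOH → C:1 H:1 O:2
Element totals:
  C: 11
  H: 19
  N: 1
  O: 4
Molecular formula: C11H19NO4.
DoU = (2C + 2 + N − H − X) / 2 = (2·11 + 2 + 1 − 19 − 0) / 2 = 3.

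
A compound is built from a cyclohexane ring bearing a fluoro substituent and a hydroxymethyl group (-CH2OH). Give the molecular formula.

Atom tally by fragment:
  cyclohexane ring core → C:6 H:12
  (− 2 ring H displaced by substituents)
  + F → F:1
  + CH2OH → C:1 H:3 O:1
Element totals:
  C: 7
  H: 13
  F: 1
  O: 1

C7H13FO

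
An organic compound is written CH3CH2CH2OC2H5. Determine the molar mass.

Atom tally by fragment:
  CH3 → C:1 H:3
  CH2 → C:1 H:2
  CH2OC2H5 → C:3 H:7 O:1
Element totals:
  C: 5
  H: 12
  O: 1
Molecular formula: C5H12O.
  M = 5(12.011) + 12(1.008) + 15.999
    = 60.055 + 12.096 + 15.999 = 88.150

88.15 g/mol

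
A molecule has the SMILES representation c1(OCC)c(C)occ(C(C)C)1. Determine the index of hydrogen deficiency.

3

Atom tally by fragment:
  furan ring core → C:4 H:4 O:1
  (− 3 ring H displaced by substituents)
  + OC2H5 → C:2 H:5 O:1
  + CH3 → C:1 H:3
  + CH(CH3)2 → C:3 H:7
Element totals:
  C: 10
  H: 16
  O: 2
Molecular formula: C10H16O2.
DoU = (2C + 2 + N − H − X) / 2 = (2·10 + 2 + 0 − 16 − 0) / 2 = 3.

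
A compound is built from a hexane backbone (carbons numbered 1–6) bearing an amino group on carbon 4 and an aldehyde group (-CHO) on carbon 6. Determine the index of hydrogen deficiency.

1

Atom tally by fragment:
  CH3 → C:1 H:3
  CH2 → C:1 H:2
  CH2 → C:1 H:2
  CH(NH2) → C:1 H:3 N:1
  CH2 → C:1 H:2
  CH2CHO → C:2 H:3 O:1
Element totals:
  C: 7
  H: 15
  N: 1
  O: 1
Molecular formula: C7H15NO.
DoU = (2C + 2 + N − H − X) / 2 = (2·7 + 2 + 1 − 15 − 0) / 2 = 1.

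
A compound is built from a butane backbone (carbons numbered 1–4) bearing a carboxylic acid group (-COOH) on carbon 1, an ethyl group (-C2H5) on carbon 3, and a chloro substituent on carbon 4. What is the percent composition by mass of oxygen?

19.44%

Atom tally by fragment:
  HOOCCH2 → C:2 H:3 O:2
  CH2 → C:1 H:2
  CH(C2H5) → C:3 H:6
  CH2Cl → C:1 H:2 Cl:1
Element totals:
  C: 7
  H: 13
  Cl: 1
  O: 2
Molecular formula: C7H13ClO2.
Molar mass = 164.629 g/mol.
Mass from O: 2 × 15.999 = 31.998 g/mol.
%O = 31.998 / 164.629 × 100 = 19.44%.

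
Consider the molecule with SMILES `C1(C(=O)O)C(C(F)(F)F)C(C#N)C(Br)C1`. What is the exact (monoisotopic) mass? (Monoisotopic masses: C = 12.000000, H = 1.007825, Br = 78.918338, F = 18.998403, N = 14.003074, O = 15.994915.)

284.9612

Atom tally by fragment:
  cyclopentane ring core → C:5 H:10
  (− 4 ring H displaced by substituents)
  + COOH → C:1 H:1 O:2
  + CF3 → C:1 F:3
  + CN → C:1 N:1
  + Br → Br:1
Element totals:
  C: 8
  H: 7
  Br: 1
  F: 3
  N: 1
  O: 2
Molecular formula: C8H7BrF3NO2.
  M = 8(12.0) + 7(1.007825) + 78.918338 + 3(18.998403) + 14.003074 + 2(15.994915)
    = 96.000000 + 7.054775 + 78.918338 + 56.995209 + 14.003074 + 31.989830 = 284.961226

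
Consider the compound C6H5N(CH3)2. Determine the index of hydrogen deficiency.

Element totals:
  C: 8
  H: 11
  N: 1
Molecular formula: C8H11N.
DoU = (2C + 2 + N − H − X) / 2 = (2·8 + 2 + 1 − 11 − 0) / 2 = 4.

4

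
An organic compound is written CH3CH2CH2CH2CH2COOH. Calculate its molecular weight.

Atom tally by fragment:
  CH3 → C:1 H:3
  CH2 → C:1 H:2
  CH2 → C:1 H:2
  CH2 → C:1 H:2
  CH2COOH → C:2 H:3 O:2
Element totals:
  C: 6
  H: 12
  O: 2
Molecular formula: C6H12O2.
  M = 6(12.011) + 12(1.008) + 2(15.999)
    = 72.066 + 12.096 + 31.998 = 116.160

116.16 g/mol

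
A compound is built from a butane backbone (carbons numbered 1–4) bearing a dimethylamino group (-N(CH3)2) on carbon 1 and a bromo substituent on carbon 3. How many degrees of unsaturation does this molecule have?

Atom tally by fragment:
  (CH3)2NCH2 → C:3 H:8 N:1
  CH2 → C:1 H:2
  CH(Br) → C:1 H:1 Br:1
  CH3 → C:1 H:3
Element totals:
  C: 6
  H: 14
  Br: 1
  N: 1
Molecular formula: C6H14BrN.
DoU = (2C + 2 + N − H − X) / 2 = (2·6 + 2 + 1 − 14 − 1) / 2 = 0.

0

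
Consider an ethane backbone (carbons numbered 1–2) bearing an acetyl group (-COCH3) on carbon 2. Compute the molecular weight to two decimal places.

72.11 g/mol

Atom tally by fragment:
  CH3 → C:1 H:3
  CH2COCH3 → C:3 H:5 O:1
Element totals:
  C: 4
  H: 8
  O: 1
Molecular formula: C4H8O.
  M = 4(12.011) + 8(1.008) + 15.999
    = 48.044 + 8.064 + 15.999 = 72.107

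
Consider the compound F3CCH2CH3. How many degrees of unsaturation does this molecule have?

Atom tally by fragment:
  F3CCH2 → C:2 H:2 F:3
  CH3 → C:1 H:3
Element totals:
  C: 3
  H: 5
  F: 3
Molecular formula: C3H5F3.
DoU = (2C + 2 + N − H − X) / 2 = (2·3 + 2 + 0 − 5 − 3) / 2 = 0.

0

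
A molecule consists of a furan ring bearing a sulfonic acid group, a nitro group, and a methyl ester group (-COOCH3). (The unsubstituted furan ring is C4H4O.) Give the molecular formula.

C6H5NO8S

Atom tally by fragment:
  furan ring core → C:4 H:4 O:1
  (− 3 ring H displaced by substituents)
  + SO3H → S:1 O:3 H:1
  + NO2 → N:1 O:2
  + COOCH3 → C:2 H:3 O:2
Element totals:
  C: 6
  H: 5
  N: 1
  O: 8
  S: 1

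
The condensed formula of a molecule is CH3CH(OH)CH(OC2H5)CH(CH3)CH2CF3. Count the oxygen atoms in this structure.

2

Atom tally by fragment:
  CH3 → C:1 H:3
  CH(OH) → C:1 H:2 O:1
  CH(OC2H5) → C:3 H:6 O:1
  CH(CH3) → C:2 H:4
  CH2CF3 → C:2 H:2 F:3
Element totals:
  C: 9
  H: 17
  F: 3
  O: 2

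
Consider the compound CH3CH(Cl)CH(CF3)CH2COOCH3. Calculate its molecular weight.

218.60 g/mol

Atom tally by fragment:
  CH3 → C:1 H:3
  CH(Cl) → C:1 H:1 Cl:1
  CH(CF3) → C:2 H:1 F:3
  CH2COOCH3 → C:3 H:5 O:2
Element totals:
  C: 7
  H: 10
  Cl: 1
  F: 3
  O: 2
Molecular formula: C7H10ClF3O2.
  M = 7(12.011) + 10(1.008) + 35.45 + 3(18.998) + 2(15.999)
    = 84.077 + 10.080 + 35.450 + 56.994 + 31.998 = 218.599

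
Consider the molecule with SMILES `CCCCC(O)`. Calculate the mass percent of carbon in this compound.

68.13%

Atom tally by fragment:
  CH3 → C:1 H:3
  CH2 → C:1 H:2
  CH2 → C:1 H:2
  CH2 → C:1 H:2
  CH2OH → C:1 H:3 O:1
Element totals:
  C: 5
  H: 12
  O: 1
Molecular formula: C5H12O.
Molar mass = 88.150 g/mol.
Mass from C: 5 × 12.011 = 60.055 g/mol.
%C = 60.055 / 88.150 × 100 = 68.13%.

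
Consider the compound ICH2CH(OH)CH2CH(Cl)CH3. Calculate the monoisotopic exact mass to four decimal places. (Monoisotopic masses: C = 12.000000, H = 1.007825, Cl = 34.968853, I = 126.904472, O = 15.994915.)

Atom tally by fragment:
  ICH2 → C:1 H:2 I:1
  CH(OH) → C:1 H:2 O:1
  CH2 → C:1 H:2
  CH(Cl) → C:1 H:1 Cl:1
  CH3 → C:1 H:3
Element totals:
  C: 5
  H: 10
  Cl: 1
  I: 1
  O: 1
Molecular formula: C5H10ClIO.
  M = 5(12.0) + 10(1.007825) + 34.968853 + 126.904472 + 15.994915
    = 60.000000 + 10.078250 + 34.968853 + 126.904472 + 15.994915 = 247.946490

247.9465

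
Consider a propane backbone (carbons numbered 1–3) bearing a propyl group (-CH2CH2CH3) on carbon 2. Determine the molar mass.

86.18 g/mol

Atom tally by fragment:
  CH3 → C:1 H:3
  CH(CH2CH2CH3) → C:4 H:8
  CH3 → C:1 H:3
Element totals:
  C: 6
  H: 14
Molecular formula: C6H14.
  M = 6(12.011) + 14(1.008)
    = 72.066 + 14.112 = 86.178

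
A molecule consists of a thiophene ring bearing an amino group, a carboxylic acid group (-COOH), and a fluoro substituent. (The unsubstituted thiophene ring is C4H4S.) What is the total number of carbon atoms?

5

Atom tally by fragment:
  thiophene ring core → C:4 H:4 S:1
  (− 3 ring H displaced by substituents)
  + NH2 → N:1 H:2
  + COOH → C:1 H:1 O:2
  + F → F:1
Element totals:
  C: 5
  H: 4
  F: 1
  N: 1
  O: 2
  S: 1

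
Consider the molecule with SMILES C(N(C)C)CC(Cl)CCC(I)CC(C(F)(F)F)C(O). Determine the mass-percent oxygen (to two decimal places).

3.85%

Atom tally by fragment:
  (CH3)2NCH2 → C:3 H:8 N:1
  CH2 → C:1 H:2
  CH(Cl) → C:1 H:1 Cl:1
  CH2 → C:1 H:2
  CH2 → C:1 H:2
  CH(I) → C:1 H:1 I:1
  CH2 → C:1 H:2
  CH(CF3) → C:2 H:1 F:3
  CH2OH → C:1 H:3 O:1
Element totals:
  C: 12
  H: 22
  Cl: 1
  F: 3
  I: 1
  N: 1
  O: 1
Molecular formula: C12H22ClF3INO.
Molar mass = 415.662 g/mol.
Mass from O: 1 × 15.999 = 15.999 g/mol.
%O = 15.999 / 415.662 × 100 = 3.85%.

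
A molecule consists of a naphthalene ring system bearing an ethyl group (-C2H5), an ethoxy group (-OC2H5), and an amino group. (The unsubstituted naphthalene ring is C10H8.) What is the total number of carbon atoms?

Atom tally by fragment:
  naphthalene ring system core → C:10 H:8
  (− 3 ring H displaced by substituents)
  + C2H5 → C:2 H:5
  + OC2H5 → C:2 H:5 O:1
  + NH2 → N:1 H:2
Element totals:
  C: 14
  H: 17
  N: 1
  O: 1

14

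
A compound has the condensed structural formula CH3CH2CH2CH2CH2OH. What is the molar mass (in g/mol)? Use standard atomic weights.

Atom tally by fragment:
  CH3 → C:1 H:3
  CH2 → C:1 H:2
  CH2 → C:1 H:2
  CH2CH2OH → C:2 H:5 O:1
Element totals:
  C: 5
  H: 12
  O: 1
Molecular formula: C5H12O.
  M = 5(12.011) + 12(1.008) + 15.999
    = 60.055 + 12.096 + 15.999 = 88.150

88.15 g/mol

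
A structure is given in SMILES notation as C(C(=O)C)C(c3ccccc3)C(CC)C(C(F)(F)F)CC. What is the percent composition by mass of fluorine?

18.97%

Atom tally by fragment:
  CH3COCH2 → C:3 H:5 O:1
  CH(C6H5) → C:7 H:6
  CH(C2H5) → C:3 H:6
  CH(CF3) → C:2 H:1 F:3
  CH2 → C:1 H:2
  CH3 → C:1 H:3
Element totals:
  C: 17
  H: 23
  F: 3
  O: 1
Molecular formula: C17H23F3O.
Molar mass = 300.364 g/mol.
Mass from F: 3 × 18.998 = 56.994 g/mol.
%F = 56.994 / 300.364 × 100 = 18.97%.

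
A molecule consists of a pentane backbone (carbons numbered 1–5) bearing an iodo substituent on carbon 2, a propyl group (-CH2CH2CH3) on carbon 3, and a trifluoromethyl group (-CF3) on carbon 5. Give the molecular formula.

Atom tally by fragment:
  CH3 → C:1 H:3
  CH(I) → C:1 H:1 I:1
  CH(CH2CH2CH3) → C:4 H:8
  CH2 → C:1 H:2
  CH2CF3 → C:2 H:2 F:3
Element totals:
  C: 9
  H: 16
  F: 3
  I: 1

C9H16F3I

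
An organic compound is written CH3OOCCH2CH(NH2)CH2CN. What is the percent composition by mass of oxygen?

22.51%

Atom tally by fragment:
  CH3OOCCH2 → C:3 H:5 O:2
  CH(NH2) → C:1 H:3 N:1
  CH2CN → C:2 H:2 N:1
Element totals:
  C: 6
  H: 10
  N: 2
  O: 2
Molecular formula: C6H10N2O2.
Molar mass = 142.158 g/mol.
Mass from O: 2 × 15.999 = 31.998 g/mol.
%O = 31.998 / 142.158 × 100 = 22.51%.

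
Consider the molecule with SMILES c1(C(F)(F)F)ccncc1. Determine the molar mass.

Atom tally by fragment:
  pyridine ring core → C:5 H:5 N:1
  (− 1 ring H displaced by substituents)
  + CF3 → C:1 F:3
Element totals:
  C: 6
  H: 4
  F: 3
  N: 1
Molecular formula: C6H4F3N.
  M = 6(12.011) + 4(1.008) + 3(18.998) + 14.007
    = 72.066 + 4.032 + 56.994 + 14.007 = 147.099

147.10 g/mol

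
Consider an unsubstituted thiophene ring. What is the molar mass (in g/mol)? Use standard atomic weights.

Atom tally by fragment:
  thiophene ring core → C:4 H:4 S:1
Element totals:
  C: 4
  H: 4
  S: 1
Molecular formula: C4H4S.
  M = 4(12.011) + 4(1.008) + 32.06
    = 48.044 + 4.032 + 32.060 = 84.136

84.14 g/mol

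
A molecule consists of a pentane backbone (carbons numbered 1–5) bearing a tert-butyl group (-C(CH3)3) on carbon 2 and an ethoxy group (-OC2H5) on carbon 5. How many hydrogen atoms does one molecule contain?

Atom tally by fragment:
  CH3 → C:1 H:3
  CH(C(CH3)3) → C:5 H:10
  CH2 → C:1 H:2
  CH2 → C:1 H:2
  CH2OC2H5 → C:3 H:7 O:1
Element totals:
  C: 11
  H: 24
  O: 1

24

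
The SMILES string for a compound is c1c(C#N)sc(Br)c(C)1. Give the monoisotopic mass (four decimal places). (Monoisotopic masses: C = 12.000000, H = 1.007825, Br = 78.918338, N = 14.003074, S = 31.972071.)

200.9248

Atom tally by fragment:
  thiophene ring core → C:4 H:4 S:1
  (− 3 ring H displaced by substituents)
  + CN → C:1 N:1
  + Br → Br:1
  + CH3 → C:1 H:3
Element totals:
  C: 6
  H: 4
  Br: 1
  N: 1
  S: 1
Molecular formula: C6H4BrNS.
  M = 6(12.0) + 4(1.007825) + 78.918338 + 14.003074 + 31.972071
    = 72.000000 + 4.031300 + 78.918338 + 14.003074 + 31.972071 = 200.924783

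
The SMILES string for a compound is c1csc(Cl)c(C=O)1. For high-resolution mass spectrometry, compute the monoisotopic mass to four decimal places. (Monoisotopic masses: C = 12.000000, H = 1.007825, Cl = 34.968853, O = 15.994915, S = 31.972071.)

Atom tally by fragment:
  thiophene ring core → C:4 H:4 S:1
  (− 2 ring H displaced by substituents)
  + Cl → Cl:1
  + CHO → C:1 H:1 O:1
Element totals:
  C: 5
  H: 3
  Cl: 1
  O: 1
  S: 1
Molecular formula: C5H3ClOS.
  M = 5(12.0) + 3(1.007825) + 34.968853 + 15.994915 + 31.972071
    = 60.000000 + 3.023475 + 34.968853 + 15.994915 + 31.972071 = 145.959314

145.9593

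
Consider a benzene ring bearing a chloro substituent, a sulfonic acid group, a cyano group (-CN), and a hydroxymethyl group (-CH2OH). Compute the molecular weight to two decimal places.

Atom tally by fragment:
  benzene ring core → C:6 H:6
  (− 4 ring H displaced by substituents)
  + Cl → Cl:1
  + SO3H → S:1 O:3 H:1
  + CN → C:1 N:1
  + CH2OH → C:1 H:3 O:1
Element totals:
  C: 8
  H: 6
  Cl: 1
  N: 1
  O: 4
  S: 1
Molecular formula: C8H6ClNO4S.
  M = 8(12.011) + 6(1.008) + 35.45 + 14.007 + 4(15.999) + 32.06
    = 96.088 + 6.048 + 35.450 + 14.007 + 63.996 + 32.060 = 247.649

247.65 g/mol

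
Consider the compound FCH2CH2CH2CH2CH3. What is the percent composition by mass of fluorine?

21.08%

Atom tally by fragment:
  FCH2 → C:1 H:2 F:1
  CH2 → C:1 H:2
  CH2 → C:1 H:2
  CH2 → C:1 H:2
  CH3 → C:1 H:3
Element totals:
  C: 5
  H: 11
  F: 1
Molecular formula: C5H11F.
Molar mass = 90.141 g/mol.
Mass from F: 1 × 18.998 = 18.998 g/mol.
%F = 18.998 / 90.141 × 100 = 21.08%.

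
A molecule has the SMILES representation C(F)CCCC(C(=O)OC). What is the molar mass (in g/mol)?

Atom tally by fragment:
  FCH2 → C:1 H:2 F:1
  CH2 → C:1 H:2
  CH2 → C:1 H:2
  CH2 → C:1 H:2
  CH2COOCH3 → C:3 H:5 O:2
Element totals:
  C: 7
  H: 13
  F: 1
  O: 2
Molecular formula: C7H13FO2.
  M = 7(12.011) + 13(1.008) + 18.998 + 2(15.999)
    = 84.077 + 13.104 + 18.998 + 31.998 = 148.177

148.18 g/mol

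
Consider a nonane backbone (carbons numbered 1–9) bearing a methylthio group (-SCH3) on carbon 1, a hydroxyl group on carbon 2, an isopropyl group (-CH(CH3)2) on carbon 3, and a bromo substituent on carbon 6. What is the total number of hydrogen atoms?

Atom tally by fragment:
  CH3SCH2 → C:2 H:5 S:1
  CH(OH) → C:1 H:2 O:1
  CH(CH(CH3)2) → C:4 H:8
  CH2 → C:1 H:2
  CH2 → C:1 H:2
  CH(Br) → C:1 H:1 Br:1
  CH2 → C:1 H:2
  CH2 → C:1 H:2
  CH3 → C:1 H:3
Element totals:
  C: 13
  H: 27
  Br: 1
  O: 1
  S: 1

27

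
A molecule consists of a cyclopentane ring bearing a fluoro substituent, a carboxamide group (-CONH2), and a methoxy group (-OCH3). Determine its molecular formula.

C7H12FNO2

Atom tally by fragment:
  cyclopentane ring core → C:5 H:10
  (− 3 ring H displaced by substituents)
  + F → F:1
  + CONH2 → C:1 H:2 O:1 N:1
  + OCH3 → C:1 H:3 O:1
Element totals:
  C: 7
  H: 12
  F: 1
  N: 1
  O: 2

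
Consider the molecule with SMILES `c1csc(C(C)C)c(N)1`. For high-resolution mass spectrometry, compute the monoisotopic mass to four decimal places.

141.0612

Atom tally by fragment:
  thiophene ring core → C:4 H:4 S:1
  (− 2 ring H displaced by substituents)
  + CH(CH3)2 → C:3 H:7
  + NH2 → N:1 H:2
Element totals:
  C: 7
  H: 11
  N: 1
  S: 1
Molecular formula: C7H11NS.
  M = 7(12.0) + 11(1.007825) + 14.003074 + 31.972071
    = 84.000000 + 11.086075 + 14.003074 + 31.972071 = 141.061220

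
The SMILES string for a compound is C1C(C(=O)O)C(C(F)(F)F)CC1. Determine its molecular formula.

C7H9F3O2

Atom tally by fragment:
  cyclopentane ring core → C:5 H:10
  (− 2 ring H displaced by substituents)
  + COOH → C:1 H:1 O:2
  + CF3 → C:1 F:3
Element totals:
  C: 7
  H: 9
  F: 3
  O: 2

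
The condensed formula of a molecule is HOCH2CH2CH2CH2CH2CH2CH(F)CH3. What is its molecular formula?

Atom tally by fragment:
  HOCH2 → C:1 H:3 O:1
  CH2 → C:1 H:2
  CH2 → C:1 H:2
  CH2 → C:1 H:2
  CH2 → C:1 H:2
  CH2 → C:1 H:2
  CH(F) → C:1 H:1 F:1
  CH3 → C:1 H:3
Element totals:
  C: 8
  H: 17
  F: 1
  O: 1

C8H17FO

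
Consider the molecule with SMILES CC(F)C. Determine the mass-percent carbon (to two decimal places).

58.04%

Atom tally by fragment:
  CH3 → C:1 H:3
  CH(F) → C:1 H:1 F:1
  CH3 → C:1 H:3
Element totals:
  C: 3
  H: 7
  F: 1
Molecular formula: C3H7F.
Molar mass = 62.087 g/mol.
Mass from C: 3 × 12.011 = 36.033 g/mol.
%C = 36.033 / 62.087 × 100 = 58.04%.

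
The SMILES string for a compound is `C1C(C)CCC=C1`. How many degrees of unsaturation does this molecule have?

2

Atom tally by fragment:
  cyclohexene ring core → C:6 H:10
  (− 1 ring H displaced by substituents)
  + CH3 → C:1 H:3
Element totals:
  C: 7
  H: 12
Molecular formula: C7H12.
DoU = (2C + 2 + N − H − X) / 2 = (2·7 + 2 + 0 − 12 − 0) / 2 = 2.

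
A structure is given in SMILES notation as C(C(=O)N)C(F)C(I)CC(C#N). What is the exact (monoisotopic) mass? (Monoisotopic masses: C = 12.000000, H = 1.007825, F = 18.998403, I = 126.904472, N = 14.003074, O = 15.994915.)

283.9822

Atom tally by fragment:
  H2NOCCH2 → C:2 H:4 O:1 N:1
  CH(F) → C:1 H:1 F:1
  CH(I) → C:1 H:1 I:1
  CH2 → C:1 H:2
  CH2CN → C:2 H:2 N:1
Element totals:
  C: 7
  H: 10
  F: 1
  I: 1
  N: 2
  O: 1
Molecular formula: C7H10FIN2O.
  M = 7(12.0) + 10(1.007825) + 18.998403 + 126.904472 + 2(14.003074) + 15.994915
    = 84.000000 + 10.078250 + 18.998403 + 126.904472 + 28.006148 + 15.994915 = 283.982188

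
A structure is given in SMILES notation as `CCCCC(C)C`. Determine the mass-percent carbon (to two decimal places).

83.90%

Atom tally by fragment:
  CH3 → C:1 H:3
  CH2 → C:1 H:2
  CH2 → C:1 H:2
  CH2 → C:1 H:2
  CH(CH3) → C:2 H:4
  CH3 → C:1 H:3
Element totals:
  C: 7
  H: 16
Molecular formula: C7H16.
Molar mass = 100.205 g/mol.
Mass from C: 7 × 12.011 = 84.077 g/mol.
%C = 84.077 / 100.205 × 100 = 83.90%.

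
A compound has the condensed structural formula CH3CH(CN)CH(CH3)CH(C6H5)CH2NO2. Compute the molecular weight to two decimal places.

232.28 g/mol

Element totals:
  C: 13
  H: 16
  N: 2
  O: 2
Molecular formula: C13H16N2O2.
  M = 13(12.011) + 16(1.008) + 2(14.007) + 2(15.999)
    = 156.143 + 16.128 + 28.014 + 31.998 = 232.283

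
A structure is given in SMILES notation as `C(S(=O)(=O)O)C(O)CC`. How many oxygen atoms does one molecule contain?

4

Atom tally by fragment:
  HO3SCH2 → C:1 H:3 S:1 O:3
  CH(OH) → C:1 H:2 O:1
  CH2 → C:1 H:2
  CH3 → C:1 H:3
Element totals:
  C: 4
  H: 10
  O: 4
  S: 1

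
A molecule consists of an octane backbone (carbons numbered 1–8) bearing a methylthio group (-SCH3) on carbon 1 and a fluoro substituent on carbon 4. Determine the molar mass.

178.31 g/mol

Atom tally by fragment:
  CH3SCH2 → C:2 H:5 S:1
  CH2 → C:1 H:2
  CH2 → C:1 H:2
  CH(F) → C:1 H:1 F:1
  CH2 → C:1 H:2
  CH2 → C:1 H:2
  CH2 → C:1 H:2
  CH3 → C:1 H:3
Element totals:
  C: 9
  H: 19
  F: 1
  S: 1
Molecular formula: C9H19FS.
  M = 9(12.011) + 19(1.008) + 18.998 + 32.06
    = 108.099 + 19.152 + 18.998 + 32.060 = 178.309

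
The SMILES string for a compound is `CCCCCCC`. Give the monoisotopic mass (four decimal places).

Atom tally by fragment:
  CH3 → C:1 H:3
  CH2 → C:1 H:2
  CH2 → C:1 H:2
  CH2 → C:1 H:2
  CH2 → C:1 H:2
  CH2 → C:1 H:2
  CH3 → C:1 H:3
Element totals:
  C: 7
  H: 16
Molecular formula: C7H16.
  M = 7(12.0) + 16(1.007825)
    = 84.000000 + 16.125200 = 100.125200

100.1252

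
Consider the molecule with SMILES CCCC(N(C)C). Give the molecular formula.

C6H15N

Atom tally by fragment:
  CH3 → C:1 H:3
  CH2 → C:1 H:2
  CH2 → C:1 H:2
  CH2N(CH3)2 → C:3 H:8 N:1
Element totals:
  C: 6
  H: 15
  N: 1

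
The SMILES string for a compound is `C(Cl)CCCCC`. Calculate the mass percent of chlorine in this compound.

29.39%

Atom tally by fragment:
  ClCH2 → C:1 H:2 Cl:1
  CH2 → C:1 H:2
  CH2 → C:1 H:2
  CH2 → C:1 H:2
  CH2 → C:1 H:2
  CH3 → C:1 H:3
Element totals:
  C: 6
  H: 13
  Cl: 1
Molecular formula: C6H13Cl.
Molar mass = 120.620 g/mol.
Mass from Cl: 1 × 35.45 = 35.450 g/mol.
%Cl = 35.450 / 120.620 × 100 = 29.39%.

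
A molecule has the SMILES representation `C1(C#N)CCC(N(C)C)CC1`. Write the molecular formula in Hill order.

Atom tally by fragment:
  cyclohexane ring core → C:6 H:12
  (− 2 ring H displaced by substituents)
  + CN → C:1 N:1
  + N(CH3)2 → N:1 C:2 H:6
Element totals:
  C: 9
  H: 16
  N: 2

C9H16N2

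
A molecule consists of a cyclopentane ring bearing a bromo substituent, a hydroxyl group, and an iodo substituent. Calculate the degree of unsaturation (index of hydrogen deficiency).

Atom tally by fragment:
  cyclopentane ring core → C:5 H:10
  (− 3 ring H displaced by substituents)
  + Br → Br:1
  + OH → O:1 H:1
  + I → I:1
Element totals:
  C: 5
  H: 8
  Br: 1
  I: 1
  O: 1
Molecular formula: C5H8BrIO.
DoU = (2C + 2 + N − H − X) / 2 = (2·5 + 2 + 0 − 8 − 2) / 2 = 1.

1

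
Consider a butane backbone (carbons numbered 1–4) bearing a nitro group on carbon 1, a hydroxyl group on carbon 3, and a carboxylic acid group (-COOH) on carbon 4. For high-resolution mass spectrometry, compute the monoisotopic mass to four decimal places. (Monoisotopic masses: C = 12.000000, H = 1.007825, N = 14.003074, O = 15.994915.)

163.0481

Atom tally by fragment:
  O2NCH2 → C:1 H:2 N:1 O:2
  CH2 → C:1 H:2
  CH(OH) → C:1 H:2 O:1
  CH2COOH → C:2 H:3 O:2
Element totals:
  C: 5
  H: 9
  N: 1
  O: 5
Molecular formula: C5H9NO5.
  M = 5(12.0) + 9(1.007825) + 14.003074 + 5(15.994915)
    = 60.000000 + 9.070425 + 14.003074 + 79.974575 = 163.048074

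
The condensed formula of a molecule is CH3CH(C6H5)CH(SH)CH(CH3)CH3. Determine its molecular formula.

C12H18S

Atom tally by fragment:
  CH3 → C:1 H:3
  CH(C6H5) → C:7 H:6
  CH(SH) → C:1 H:2 S:1
  CH(CH3) → C:2 H:4
  CH3 → C:1 H:3
Element totals:
  C: 12
  H: 18
  S: 1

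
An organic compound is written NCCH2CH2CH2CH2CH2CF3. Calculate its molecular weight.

Element totals:
  C: 7
  H: 10
  F: 3
  N: 1
Molecular formula: C7H10F3N.
  M = 7(12.011) + 10(1.008) + 3(18.998) + 14.007
    = 84.077 + 10.080 + 56.994 + 14.007 = 165.158

165.16 g/mol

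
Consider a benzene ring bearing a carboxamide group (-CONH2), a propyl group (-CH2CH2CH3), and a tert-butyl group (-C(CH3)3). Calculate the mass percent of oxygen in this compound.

Atom tally by fragment:
  benzene ring core → C:6 H:6
  (− 3 ring H displaced by substituents)
  + CONH2 → C:1 H:2 O:1 N:1
  + CH2CH2CH3 → C:3 H:7
  + C(CH3)3 → C:4 H:9
Element totals:
  C: 14
  H: 21
  N: 1
  O: 1
Molecular formula: C14H21NO.
Molar mass = 219.328 g/mol.
Mass from O: 1 × 15.999 = 15.999 g/mol.
%O = 15.999 / 219.328 × 100 = 7.29%.

7.29%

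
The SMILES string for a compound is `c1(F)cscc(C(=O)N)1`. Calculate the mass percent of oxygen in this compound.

11.02%

Atom tally by fragment:
  thiophene ring core → C:4 H:4 S:1
  (− 2 ring H displaced by substituents)
  + F → F:1
  + CONH2 → C:1 H:2 O:1 N:1
Element totals:
  C: 5
  H: 4
  F: 1
  N: 1
  O: 1
  S: 1
Molecular formula: C5H4FNOS.
Molar mass = 145.151 g/mol.
Mass from O: 1 × 15.999 = 15.999 g/mol.
%O = 15.999 / 145.151 × 100 = 11.02%.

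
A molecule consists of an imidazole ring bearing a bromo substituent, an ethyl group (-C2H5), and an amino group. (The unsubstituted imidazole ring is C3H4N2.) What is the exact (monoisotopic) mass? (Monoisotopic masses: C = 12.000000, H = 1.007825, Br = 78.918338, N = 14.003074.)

188.9902

Atom tally by fragment:
  imidazole ring core → C:3 H:4 N:2
  (− 3 ring H displaced by substituents)
  + Br → Br:1
  + C2H5 → C:2 H:5
  + NH2 → N:1 H:2
Element totals:
  C: 5
  H: 8
  Br: 1
  N: 3
Molecular formula: C5H8BrN3.
  M = 5(12.0) + 8(1.007825) + 78.918338 + 3(14.003074)
    = 60.000000 + 8.062600 + 78.918338 + 42.009222 = 188.990160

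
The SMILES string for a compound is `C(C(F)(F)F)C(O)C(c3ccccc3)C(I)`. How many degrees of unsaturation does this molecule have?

4

Atom tally by fragment:
  F3CCH2 → C:2 H:2 F:3
  CH(OH) → C:1 H:2 O:1
  CH(C6H5) → C:7 H:6
  CH2I → C:1 H:2 I:1
Element totals:
  C: 11
  H: 12
  F: 3
  I: 1
  O: 1
Molecular formula: C11H12F3IO.
DoU = (2C + 2 + N − H − X) / 2 = (2·11 + 2 + 0 − 12 − 4) / 2 = 4.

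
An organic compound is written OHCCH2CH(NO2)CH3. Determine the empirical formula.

Atom tally by fragment:
  OHCCH2 → C:2 H:3 O:1
  CH(NO2) → C:1 H:1 N:1 O:2
  CH3 → C:1 H:3
Element totals:
  C: 4
  H: 7
  N: 1
  O: 3
Molecular formula: C4H7NO3.
gcd of subscripts (4, 7, 1, 3) = 1, so the empirical formula equals the molecular formula.

C4H7NO3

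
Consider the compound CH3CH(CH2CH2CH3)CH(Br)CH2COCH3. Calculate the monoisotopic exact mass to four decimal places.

Element totals:
  C: 9
  H: 17
  Br: 1
  O: 1
Molecular formula: C9H17BrO.
  M = 9(12.0) + 17(1.007825) + 78.918338 + 15.994915
    = 108.000000 + 17.133025 + 78.918338 + 15.994915 = 220.046278

220.0463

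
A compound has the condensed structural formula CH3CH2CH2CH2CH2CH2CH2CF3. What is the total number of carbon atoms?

Element totals:
  C: 8
  H: 15
  F: 3

8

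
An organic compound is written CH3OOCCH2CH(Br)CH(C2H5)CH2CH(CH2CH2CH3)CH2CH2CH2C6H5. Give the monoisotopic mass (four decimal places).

396.1664

Atom tally by fragment:
  CH3OOCCH2 → C:3 H:5 O:2
  CH(Br) → C:1 H:1 Br:1
  CH(C2H5) → C:3 H:6
  CH2 → C:1 H:2
  CH(CH2CH2CH3) → C:4 H:8
  CH2 → C:1 H:2
  CH2 → C:1 H:2
  CH2C6H5 → C:7 H:7
Element totals:
  C: 21
  H: 33
  Br: 1
  O: 2
Molecular formula: C21H33BrO2.
  M = 21(12.0) + 33(1.007825) + 78.918338 + 2(15.994915)
    = 252.000000 + 33.258225 + 78.918338 + 31.989830 = 396.166393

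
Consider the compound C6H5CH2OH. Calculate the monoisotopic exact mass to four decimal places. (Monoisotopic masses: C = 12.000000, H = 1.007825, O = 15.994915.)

Atom tally by fragment:
  benzene ring core → C:6 H:6
  (− 1 ring H displaced by substituents)
  + CH2OH → C:1 H:3 O:1
Element totals:
  C: 7
  H: 8
  O: 1
Molecular formula: C7H8O.
  M = 7(12.0) + 8(1.007825) + 15.994915
    = 84.000000 + 8.062600 + 15.994915 = 108.057515

108.0575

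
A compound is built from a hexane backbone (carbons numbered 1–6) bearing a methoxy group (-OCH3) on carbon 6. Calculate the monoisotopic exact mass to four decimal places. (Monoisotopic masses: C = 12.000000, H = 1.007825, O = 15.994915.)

116.1201

Atom tally by fragment:
  CH3 → C:1 H:3
  CH2 → C:1 H:2
  CH2 → C:1 H:2
  CH2 → C:1 H:2
  CH2 → C:1 H:2
  CH2OCH3 → C:2 H:5 O:1
Element totals:
  C: 7
  H: 16
  O: 1
Molecular formula: C7H16O.
  M = 7(12.0) + 16(1.007825) + 15.994915
    = 84.000000 + 16.125200 + 15.994915 = 116.120115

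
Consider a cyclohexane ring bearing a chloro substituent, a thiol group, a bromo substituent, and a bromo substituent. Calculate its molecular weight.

Atom tally by fragment:
  cyclohexane ring core → C:6 H:12
  (− 4 ring H displaced by substituents)
  + Cl → Cl:1
  + SH → S:1 H:1
  + Br → Br:1
  + Br → Br:1
Element totals:
  C: 6
  H: 9
  Br: 2
  Cl: 1
  S: 1
Molecular formula: C6H9Br2ClS.
  M = 6(12.011) + 9(1.008) + 2(79.904) + 35.45 + 32.06
    = 72.066 + 9.072 + 159.808 + 35.450 + 32.060 = 308.456

308.46 g/mol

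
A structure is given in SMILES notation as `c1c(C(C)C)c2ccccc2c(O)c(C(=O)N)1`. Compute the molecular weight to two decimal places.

229.28 g/mol

Atom tally by fragment:
  naphthalene ring system core → C:10 H:8
  (− 3 ring H displaced by substituents)
  + CH(CH3)2 → C:3 H:7
  + OH → O:1 H:1
  + CONH2 → C:1 H:2 O:1 N:1
Element totals:
  C: 14
  H: 15
  N: 1
  O: 2
Molecular formula: C14H15NO2.
  M = 14(12.011) + 15(1.008) + 14.007 + 2(15.999)
    = 168.154 + 15.120 + 14.007 + 31.998 = 229.279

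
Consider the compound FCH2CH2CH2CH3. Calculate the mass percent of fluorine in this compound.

24.96%

Atom tally by fragment:
  FCH2 → C:1 H:2 F:1
  CH2 → C:1 H:2
  CH2 → C:1 H:2
  CH3 → C:1 H:3
Element totals:
  C: 4
  H: 9
  F: 1
Molecular formula: C4H9F.
Molar mass = 76.114 g/mol.
Mass from F: 1 × 18.998 = 18.998 g/mol.
%F = 18.998 / 76.114 × 100 = 24.96%.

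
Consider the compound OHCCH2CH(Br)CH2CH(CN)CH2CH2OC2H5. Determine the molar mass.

262.15 g/mol

Atom tally by fragment:
  OHCCH2 → C:2 H:3 O:1
  CH(Br) → C:1 H:1 Br:1
  CH2 → C:1 H:2
  CH(CN) → C:2 H:1 N:1
  CH2 → C:1 H:2
  CH2OC2H5 → C:3 H:7 O:1
Element totals:
  C: 10
  H: 16
  Br: 1
  N: 1
  O: 2
Molecular formula: C10H16BrNO2.
  M = 10(12.011) + 16(1.008) + 79.904 + 14.007 + 2(15.999)
    = 120.110 + 16.128 + 79.904 + 14.007 + 31.998 = 262.147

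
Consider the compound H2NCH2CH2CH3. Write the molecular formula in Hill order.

C3H9N

Atom tally by fragment:
  H2NCH2 → C:1 H:4 N:1
  CH2 → C:1 H:2
  CH3 → C:1 H:3
Element totals:
  C: 3
  H: 9
  N: 1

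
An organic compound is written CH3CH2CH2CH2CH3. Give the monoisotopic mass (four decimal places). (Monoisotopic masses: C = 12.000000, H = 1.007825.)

72.0939

Atom tally by fragment:
  CH3 → C:1 H:3
  CH2 → C:1 H:2
  CH2 → C:1 H:2
  CH2 → C:1 H:2
  CH3 → C:1 H:3
Element totals:
  C: 5
  H: 12
Molecular formula: C5H12.
  M = 5(12.0) + 12(1.007825)
    = 60.000000 + 12.093900 = 72.093900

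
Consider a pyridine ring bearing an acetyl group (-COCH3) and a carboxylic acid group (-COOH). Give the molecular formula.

Atom tally by fragment:
  pyridine ring core → C:5 H:5 N:1
  (− 2 ring H displaced by substituents)
  + COCH3 → C:2 H:3 O:1
  + COOH → C:1 H:1 O:2
Element totals:
  C: 8
  H: 7
  N: 1
  O: 3

C8H7NO3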